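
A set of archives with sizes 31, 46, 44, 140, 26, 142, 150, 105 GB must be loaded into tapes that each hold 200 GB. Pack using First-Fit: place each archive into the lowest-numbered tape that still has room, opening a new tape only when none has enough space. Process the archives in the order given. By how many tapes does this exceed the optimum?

1

First-Fit: [31,46,44,26] [140] [142] [150] [105] → 5 tapes.
Total size 684 GB; any packing needs at least ⌈684/200⌉ = 4 tapes.
An optimal packing achieves that bound: [150,46] [142,44] [140,31,26] [105] → 4 tapes.
Excess: 5 − 4 = 1.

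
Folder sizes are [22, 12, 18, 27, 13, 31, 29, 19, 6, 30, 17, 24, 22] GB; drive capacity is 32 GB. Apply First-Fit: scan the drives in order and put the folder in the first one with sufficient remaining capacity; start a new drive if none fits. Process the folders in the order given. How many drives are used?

drive 1: place 22 GB, 10 GB left
drive 2: place 12 GB, 20 GB left
drive 2: place 18 GB, 2 GB left
drive 3: place 27 GB, 5 GB left
drive 4: place 13 GB, 19 GB left
drive 5: place 31 GB, 1 GB left
drive 6: place 29 GB, 3 GB left
drive 4: place 19 GB, 0 GB left
drive 1: place 6 GB, 4 GB left
drive 7: place 30 GB, 2 GB left
drive 8: place 17 GB, 15 GB left
drive 9: place 24 GB, 8 GB left
drive 10: place 22 GB, 10 GB left

10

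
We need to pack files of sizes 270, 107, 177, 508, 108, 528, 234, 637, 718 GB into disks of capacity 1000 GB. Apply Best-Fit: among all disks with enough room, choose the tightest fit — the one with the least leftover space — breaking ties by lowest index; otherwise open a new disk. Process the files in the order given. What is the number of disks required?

5

270 GB → disk 1 (remaining 730 GB)
107 GB → disk 1 (remaining 623 GB)
177 GB → disk 1 (remaining 446 GB)
508 GB → disk 2 (remaining 492 GB)
108 GB → disk 1 (remaining 338 GB)
528 GB → disk 3 (remaining 472 GB)
234 GB → disk 1 (remaining 104 GB)
637 GB → disk 4 (remaining 363 GB)
718 GB → disk 5 (remaining 282 GB)
Final disks: [270,107,177,108,234] [508] [528] [637] [718].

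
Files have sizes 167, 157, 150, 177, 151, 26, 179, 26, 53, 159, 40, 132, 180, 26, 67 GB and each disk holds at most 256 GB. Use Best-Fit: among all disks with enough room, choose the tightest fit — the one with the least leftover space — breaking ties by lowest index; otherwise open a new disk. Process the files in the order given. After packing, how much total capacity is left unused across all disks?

614

167 GB → disk 1 (remaining 89 GB)
157 GB → disk 2 (remaining 99 GB)
150 GB → disk 3 (remaining 106 GB)
177 GB → disk 4 (remaining 79 GB)
151 GB → disk 5 (remaining 105 GB)
26 GB → disk 4 (remaining 53 GB)
179 GB → disk 6 (remaining 77 GB)
26 GB → disk 4 (remaining 27 GB)
53 GB → disk 6 (remaining 24 GB)
159 GB → disk 7 (remaining 97 GB)
40 GB → disk 1 (remaining 49 GB)
132 GB → disk 8 (remaining 124 GB)
180 GB → disk 9 (remaining 76 GB)
26 GB → disk 4 (remaining 1 GB)
67 GB → disk 9 (remaining 9 GB)
9 disks × 256 GB = 2304 GB; used 1690 GB; unused 614 GB.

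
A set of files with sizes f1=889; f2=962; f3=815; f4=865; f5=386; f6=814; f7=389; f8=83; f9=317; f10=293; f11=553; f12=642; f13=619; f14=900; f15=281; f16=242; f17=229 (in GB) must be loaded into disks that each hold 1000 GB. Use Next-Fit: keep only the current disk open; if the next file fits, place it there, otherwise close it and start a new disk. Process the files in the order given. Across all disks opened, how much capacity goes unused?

2721

f1 (889 GB) → disk 1 (remaining 111 GB)
f2 (962 GB) → disk 2 (remaining 38 GB)
f3 (815 GB) → disk 3 (remaining 185 GB)
f4 (865 GB) → disk 4 (remaining 135 GB)
f5 (386 GB) → disk 5 (remaining 614 GB)
f6 (814 GB) → disk 6 (remaining 186 GB)
f7 (389 GB) → disk 7 (remaining 611 GB)
f8 (83 GB) → disk 7 (remaining 528 GB)
f9 (317 GB) → disk 7 (remaining 211 GB)
f10 (293 GB) → disk 8 (remaining 707 GB)
f11 (553 GB) → disk 8 (remaining 154 GB)
f12 (642 GB) → disk 9 (remaining 358 GB)
f13 (619 GB) → disk 10 (remaining 381 GB)
f14 (900 GB) → disk 11 (remaining 100 GB)
f15 (281 GB) → disk 12 (remaining 719 GB)
f16 (242 GB) → disk 12 (remaining 477 GB)
f17 (229 GB) → disk 12 (remaining 248 GB)
12 disks × 1000 GB = 12000 GB; used 9279 GB; unused 2721 GB.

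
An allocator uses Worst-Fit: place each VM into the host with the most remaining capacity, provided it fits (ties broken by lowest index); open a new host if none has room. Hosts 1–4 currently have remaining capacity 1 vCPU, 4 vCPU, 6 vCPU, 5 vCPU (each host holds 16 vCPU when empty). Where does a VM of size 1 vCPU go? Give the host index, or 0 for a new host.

3

Hosts with room: host 1 (1 vCPU), host 2 (4 vCPU), host 3 (6 vCPU), host 4 (5 vCPU).
Most room is host 3 with 6 vCPU free.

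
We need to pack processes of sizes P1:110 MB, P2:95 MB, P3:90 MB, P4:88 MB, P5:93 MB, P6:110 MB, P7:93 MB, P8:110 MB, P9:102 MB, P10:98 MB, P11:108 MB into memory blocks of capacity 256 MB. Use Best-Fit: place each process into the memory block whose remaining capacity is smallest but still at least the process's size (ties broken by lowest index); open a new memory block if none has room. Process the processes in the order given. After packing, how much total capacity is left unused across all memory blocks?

439

Put P1 (110 MB) in memory block 1; 146 MB remain.
Put P2 (95 MB) in memory block 1; 51 MB remain.
Put P3 (90 MB) in memory block 2; 166 MB remain.
Put P4 (88 MB) in memory block 2; 78 MB remain.
Put P5 (93 MB) in memory block 3; 163 MB remain.
Put P6 (110 MB) in memory block 3; 53 MB remain.
Put P7 (93 MB) in memory block 4; 163 MB remain.
Put P8 (110 MB) in memory block 4; 53 MB remain.
Put P9 (102 MB) in memory block 5; 154 MB remain.
Put P10 (98 MB) in memory block 5; 56 MB remain.
Put P11 (108 MB) in memory block 6; 148 MB remain.
6 memory blocks × 256 MB = 1536 MB; used 1097 MB; unused 439 MB.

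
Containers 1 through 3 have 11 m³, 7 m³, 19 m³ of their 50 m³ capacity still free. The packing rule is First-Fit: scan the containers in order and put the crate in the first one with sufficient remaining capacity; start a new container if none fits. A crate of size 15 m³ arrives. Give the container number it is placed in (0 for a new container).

Containers with room: container 3 (19 m³).
The first with room is container 3.

3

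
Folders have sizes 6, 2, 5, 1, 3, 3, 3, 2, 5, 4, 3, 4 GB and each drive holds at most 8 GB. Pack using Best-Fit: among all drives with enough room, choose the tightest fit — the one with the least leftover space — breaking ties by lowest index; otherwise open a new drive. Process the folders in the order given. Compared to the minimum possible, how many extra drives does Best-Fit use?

Best-Fit: [6,2] [5,1,2] [3,3] [3,5] [4,3] [4] → 6 drives.
Total size 41 GB; any packing needs at least ⌈41/8⌉ = 6 drives.
So 6 is already optimal.

0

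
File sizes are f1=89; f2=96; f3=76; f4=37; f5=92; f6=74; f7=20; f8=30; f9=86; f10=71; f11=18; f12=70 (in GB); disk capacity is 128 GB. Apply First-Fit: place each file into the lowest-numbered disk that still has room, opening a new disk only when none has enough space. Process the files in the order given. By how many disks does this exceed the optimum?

First-Fit: [89,37] [96,20] [76,30,18] [92] [74] [86] [71] [70] → 8 disks.
8 files exceed 64 GB (half the capacity), and no two of those can share a disk, so at least 8 disks are needed.
So 8 is already optimal.

0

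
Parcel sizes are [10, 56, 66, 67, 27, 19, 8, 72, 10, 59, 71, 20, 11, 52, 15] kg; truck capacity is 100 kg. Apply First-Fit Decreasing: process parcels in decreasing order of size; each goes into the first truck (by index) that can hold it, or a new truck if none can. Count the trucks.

Sorted descending: 72, 71, 67, 66, 59, 56, 52, 27, 20, 19, 15, 11, 10, 10, 8.
truck 1: place 72 kg, 28 kg left
truck 2: place 71 kg, 29 kg left
truck 3: place 67 kg, 33 kg left
truck 4: place 66 kg, 34 kg left
truck 5: place 59 kg, 41 kg left
truck 6: place 56 kg, 44 kg left
truck 7: place 52 kg, 48 kg left
truck 1: place 27 kg, 1 kg left
truck 2: place 20 kg, 9 kg left
truck 3: place 19 kg, 14 kg left
truck 4: place 15 kg, 19 kg left
truck 3: place 11 kg, 3 kg left
truck 4: place 10 kg, 9 kg left
truck 5: place 10 kg, 31 kg left
truck 2: place 8 kg, 1 kg left

7 trucks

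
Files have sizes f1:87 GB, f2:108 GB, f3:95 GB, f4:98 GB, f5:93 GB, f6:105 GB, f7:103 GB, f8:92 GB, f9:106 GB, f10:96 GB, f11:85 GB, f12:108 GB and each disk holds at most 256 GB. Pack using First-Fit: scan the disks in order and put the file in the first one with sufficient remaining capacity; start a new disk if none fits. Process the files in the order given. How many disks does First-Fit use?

6 disks

disk 1: place f1 (87 GB), 169 GB left
disk 1: place f2 (108 GB), 61 GB left
disk 2: place f3 (95 GB), 161 GB left
disk 2: place f4 (98 GB), 63 GB left
disk 3: place f5 (93 GB), 163 GB left
disk 3: place f6 (105 GB), 58 GB left
disk 4: place f7 (103 GB), 153 GB left
disk 4: place f8 (92 GB), 61 GB left
disk 5: place f9 (106 GB), 150 GB left
disk 5: place f10 (96 GB), 54 GB left
disk 6: place f11 (85 GB), 171 GB left
disk 6: place f12 (108 GB), 63 GB left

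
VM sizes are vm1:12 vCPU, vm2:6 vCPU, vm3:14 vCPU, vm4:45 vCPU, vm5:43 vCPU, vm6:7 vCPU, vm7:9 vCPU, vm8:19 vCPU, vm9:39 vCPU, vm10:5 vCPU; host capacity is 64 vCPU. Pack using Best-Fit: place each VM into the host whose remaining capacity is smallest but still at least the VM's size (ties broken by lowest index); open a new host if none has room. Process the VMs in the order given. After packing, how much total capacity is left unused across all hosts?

host 1: place vm1 (12 vCPU), 52 vCPU left
host 1: place vm2 (6 vCPU), 46 vCPU left
host 1: place vm3 (14 vCPU), 32 vCPU left
host 2: place vm4 (45 vCPU), 19 vCPU left
host 3: place vm5 (43 vCPU), 21 vCPU left
host 2: place vm6 (7 vCPU), 12 vCPU left
host 2: place vm7 (9 vCPU), 3 vCPU left
host 3: place vm8 (19 vCPU), 2 vCPU left
host 4: place vm9 (39 vCPU), 25 vCPU left
host 4: place vm10 (5 vCPU), 20 vCPU left
4 hosts × 64 vCPU = 256 vCPU; used 199 vCPU; unused 57 vCPU.

57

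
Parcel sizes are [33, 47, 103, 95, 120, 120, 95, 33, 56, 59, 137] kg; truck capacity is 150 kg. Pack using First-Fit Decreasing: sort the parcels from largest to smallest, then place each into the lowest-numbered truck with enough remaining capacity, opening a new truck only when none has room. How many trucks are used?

7

Sorted descending: 137, 120, 120, 103, 95, 95, 59, 56, 47, 33, 33.
137 kg → truck 1 (remaining 13 kg)
120 kg → truck 2 (remaining 30 kg)
120 kg → truck 3 (remaining 30 kg)
103 kg → truck 4 (remaining 47 kg)
95 kg → truck 5 (remaining 55 kg)
95 kg → truck 6 (remaining 55 kg)
59 kg → truck 7 (remaining 91 kg)
56 kg → truck 7 (remaining 35 kg)
47 kg → truck 4 (remaining 0 kg)
33 kg → truck 5 (remaining 22 kg)
33 kg → truck 6 (remaining 22 kg)
Final trucks: [137] [120] [120] [103,47] [95,33] [95,33] [59,56].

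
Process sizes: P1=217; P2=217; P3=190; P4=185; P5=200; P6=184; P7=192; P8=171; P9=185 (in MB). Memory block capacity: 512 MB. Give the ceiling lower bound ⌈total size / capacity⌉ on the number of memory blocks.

Total size = 217 + 217 + 190 + 185 + 200 + 184 + 192 + 171 + 185 = 1741 MB.
⌈1741 / 512⌉ = 4.

4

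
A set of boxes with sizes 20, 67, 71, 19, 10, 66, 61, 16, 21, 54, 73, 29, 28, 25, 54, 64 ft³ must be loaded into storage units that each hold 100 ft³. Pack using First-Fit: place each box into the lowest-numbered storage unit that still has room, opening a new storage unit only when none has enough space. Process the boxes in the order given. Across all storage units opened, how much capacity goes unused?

122

Put 20 ft³ in storage unit 1; 80 ft³ remain.
Put 67 ft³ in storage unit 1; 13 ft³ remain.
Put 71 ft³ in storage unit 2; 29 ft³ remain.
Put 19 ft³ in storage unit 2; 10 ft³ remain.
Put 10 ft³ in storage unit 1; 3 ft³ remain.
Put 66 ft³ in storage unit 3; 34 ft³ remain.
Put 61 ft³ in storage unit 4; 39 ft³ remain.
Put 16 ft³ in storage unit 3; 18 ft³ remain.
Put 21 ft³ in storage unit 4; 18 ft³ remain.
Put 54 ft³ in storage unit 5; 46 ft³ remain.
Put 73 ft³ in storage unit 6; 27 ft³ remain.
Put 29 ft³ in storage unit 5; 17 ft³ remain.
Put 28 ft³ in storage unit 7; 72 ft³ remain.
Put 25 ft³ in storage unit 6; 2 ft³ remain.
Put 54 ft³ in storage unit 7; 18 ft³ remain.
Put 64 ft³ in storage unit 8; 36 ft³ remain.
8 storage units × 100 ft³ = 800 ft³; used 678 ft³; unused 122 ft³.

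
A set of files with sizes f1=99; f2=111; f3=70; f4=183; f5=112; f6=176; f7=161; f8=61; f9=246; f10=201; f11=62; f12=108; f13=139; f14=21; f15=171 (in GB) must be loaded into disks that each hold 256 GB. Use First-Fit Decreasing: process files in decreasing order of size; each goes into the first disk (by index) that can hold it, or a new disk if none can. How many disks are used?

9 disks

Sorted descending: 246, 201, 183, 176, 171, 161, 139, 112, 111, 108, 99, 70, 62, 61, 21.
Put 246 GB in disk 1; 10 GB remain.
Put 201 GB in disk 2; 55 GB remain.
Put 183 GB in disk 3; 73 GB remain.
Put 176 GB in disk 4; 80 GB remain.
Put 171 GB in disk 5; 85 GB remain.
Put 161 GB in disk 6; 95 GB remain.
Put 139 GB in disk 7; 117 GB remain.
Put 112 GB in disk 7; 5 GB remain.
Put 111 GB in disk 8; 145 GB remain.
Put 108 GB in disk 8; 37 GB remain.
Put 99 GB in disk 9; 157 GB remain.
Put 70 GB in disk 3; 3 GB remain.
Put 62 GB in disk 4; 18 GB remain.
Put 61 GB in disk 5; 24 GB remain.
Put 21 GB in disk 2; 34 GB remain.
Final disks: [246] [201,21] [183,70] [176,62] [171,61] [161] [139,112] [111,108] [99].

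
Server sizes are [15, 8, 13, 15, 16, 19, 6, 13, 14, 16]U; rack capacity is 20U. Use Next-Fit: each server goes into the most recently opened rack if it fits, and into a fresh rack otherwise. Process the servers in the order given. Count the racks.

Put 15U in rack 1; 5U remain.
Put 8U in rack 2; 12U remain.
Put 13U in rack 3; 7U remain.
Put 15U in rack 4; 5U remain.
Put 16U in rack 5; 4U remain.
Put 19U in rack 6; 1U remain.
Put 6U in rack 7; 14U remain.
Put 13U in rack 7; 1U remain.
Put 14U in rack 8; 6U remain.
Put 16U in rack 9; 4U remain.
Final racks: [15] [8] [13] [15] [16] [19] [6,13] [14] [16].

9 racks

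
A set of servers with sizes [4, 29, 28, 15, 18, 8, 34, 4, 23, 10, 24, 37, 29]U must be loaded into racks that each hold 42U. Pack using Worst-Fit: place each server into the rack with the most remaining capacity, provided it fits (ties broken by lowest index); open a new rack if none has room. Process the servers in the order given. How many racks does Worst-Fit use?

8

rack 1: place 4U, 38U left
rack 1: place 29U, 9U left
rack 2: place 28U, 14U left
rack 3: place 15U, 27U left
rack 3: place 18U, 9U left
rack 2: place 8U, 6U left
rack 4: place 34U, 8U left
rack 1: place 4U, 5U left
rack 5: place 23U, 19U left
rack 5: place 10U, 9U left
rack 6: place 24U, 18U left
rack 7: place 37U, 5U left
rack 8: place 29U, 13U left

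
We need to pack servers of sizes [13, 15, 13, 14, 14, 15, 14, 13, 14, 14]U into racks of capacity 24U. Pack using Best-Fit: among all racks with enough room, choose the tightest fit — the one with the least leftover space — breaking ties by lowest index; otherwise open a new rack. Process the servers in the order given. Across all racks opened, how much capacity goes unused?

13U → rack 1 (remaining 11U)
15U → rack 2 (remaining 9U)
13U → rack 3 (remaining 11U)
14U → rack 4 (remaining 10U)
14U → rack 5 (remaining 10U)
15U → rack 6 (remaining 9U)
14U → rack 7 (remaining 10U)
13U → rack 8 (remaining 11U)
14U → rack 9 (remaining 10U)
14U → rack 10 (remaining 10U)
10 racks × 24U = 240U; used 139U; unused 101U.

101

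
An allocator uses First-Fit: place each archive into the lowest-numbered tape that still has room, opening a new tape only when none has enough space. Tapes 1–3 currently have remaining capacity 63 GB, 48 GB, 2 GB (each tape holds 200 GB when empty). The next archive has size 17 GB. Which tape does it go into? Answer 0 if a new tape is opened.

1

Tapes with room: tape 1 (63 GB), tape 2 (48 GB).
The first with room is tape 1.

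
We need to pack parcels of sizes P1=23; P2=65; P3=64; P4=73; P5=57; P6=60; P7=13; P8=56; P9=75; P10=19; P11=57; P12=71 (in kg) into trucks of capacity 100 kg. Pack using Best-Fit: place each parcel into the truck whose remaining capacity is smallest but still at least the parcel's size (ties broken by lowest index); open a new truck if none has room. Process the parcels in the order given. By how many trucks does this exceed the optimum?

Best-Fit: [23,65] [64] [73,13] [57] [60] [56] [75,19] [57] [71] → 9 trucks.
9 parcels exceed 50 kg (half the capacity), and no two of those can share a truck, so at least 9 trucks are needed.
So 9 is already optimal.

0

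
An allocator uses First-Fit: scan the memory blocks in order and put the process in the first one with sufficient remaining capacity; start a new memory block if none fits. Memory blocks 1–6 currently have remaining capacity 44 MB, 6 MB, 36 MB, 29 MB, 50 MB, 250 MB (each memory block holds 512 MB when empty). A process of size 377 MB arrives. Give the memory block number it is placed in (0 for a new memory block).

No memory block has ≥ 377 MB free, so a new memory block is opened.

0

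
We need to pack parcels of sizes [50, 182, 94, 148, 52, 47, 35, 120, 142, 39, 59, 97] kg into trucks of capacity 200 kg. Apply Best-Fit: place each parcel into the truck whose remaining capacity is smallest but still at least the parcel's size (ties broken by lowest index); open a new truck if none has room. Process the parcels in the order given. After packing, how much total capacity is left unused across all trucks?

135

truck 1: place 50 kg, 150 kg left
truck 2: place 182 kg, 18 kg left
truck 1: place 94 kg, 56 kg left
truck 3: place 148 kg, 52 kg left
truck 3: place 52 kg, 0 kg left
truck 1: place 47 kg, 9 kg left
truck 4: place 35 kg, 165 kg left
truck 4: place 120 kg, 45 kg left
truck 5: place 142 kg, 58 kg left
truck 4: place 39 kg, 6 kg left
truck 6: place 59 kg, 141 kg left
truck 6: place 97 kg, 44 kg left
6 trucks × 200 kg = 1200 kg; used 1065 kg; unused 135 kg.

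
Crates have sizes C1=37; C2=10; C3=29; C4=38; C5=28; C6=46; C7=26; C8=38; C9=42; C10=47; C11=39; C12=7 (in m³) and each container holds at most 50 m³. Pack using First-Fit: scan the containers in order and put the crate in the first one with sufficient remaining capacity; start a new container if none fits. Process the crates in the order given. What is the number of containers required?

C1 (37 m³) → container 1 (remaining 13 m³)
C2 (10 m³) → container 1 (remaining 3 m³)
C3 (29 m³) → container 2 (remaining 21 m³)
C4 (38 m³) → container 3 (remaining 12 m³)
C5 (28 m³) → container 4 (remaining 22 m³)
C6 (46 m³) → container 5 (remaining 4 m³)
C7 (26 m³) → container 6 (remaining 24 m³)
C8 (38 m³) → container 7 (remaining 12 m³)
C9 (42 m³) → container 8 (remaining 8 m³)
C10 (47 m³) → container 9 (remaining 3 m³)
C11 (39 m³) → container 10 (remaining 11 m³)
C12 (7 m³) → container 2 (remaining 14 m³)

10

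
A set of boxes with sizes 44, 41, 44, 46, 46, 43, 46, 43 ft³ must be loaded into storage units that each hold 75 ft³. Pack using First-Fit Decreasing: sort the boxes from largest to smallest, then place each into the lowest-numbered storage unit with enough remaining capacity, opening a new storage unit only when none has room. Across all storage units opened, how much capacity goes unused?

247

Sorted descending: 46, 46, 46, 44, 44, 43, 43, 41.
storage unit 1: place 46 ft³, 29 ft³ left
storage unit 2: place 46 ft³, 29 ft³ left
storage unit 3: place 46 ft³, 29 ft³ left
storage unit 4: place 44 ft³, 31 ft³ left
storage unit 5: place 44 ft³, 31 ft³ left
storage unit 6: place 43 ft³, 32 ft³ left
storage unit 7: place 43 ft³, 32 ft³ left
storage unit 8: place 41 ft³, 34 ft³ left
8 storage units × 75 ft³ = 600 ft³; used 353 ft³; unused 247 ft³.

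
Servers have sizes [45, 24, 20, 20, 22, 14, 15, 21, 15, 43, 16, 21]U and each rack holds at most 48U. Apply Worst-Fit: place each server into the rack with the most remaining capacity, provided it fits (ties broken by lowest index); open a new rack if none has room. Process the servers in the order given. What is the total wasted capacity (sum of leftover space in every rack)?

45U → rack 1 (remaining 3U)
24U → rack 2 (remaining 24U)
20U → rack 2 (remaining 4U)
20U → rack 3 (remaining 28U)
22U → rack 3 (remaining 6U)
14U → rack 4 (remaining 34U)
15U → rack 4 (remaining 19U)
21U → rack 5 (remaining 27U)
15U → rack 5 (remaining 12U)
43U → rack 6 (remaining 5U)
16U → rack 4 (remaining 3U)
21U → rack 7 (remaining 27U)
7 racks × 48U = 336U; used 276U; unused 60U.

60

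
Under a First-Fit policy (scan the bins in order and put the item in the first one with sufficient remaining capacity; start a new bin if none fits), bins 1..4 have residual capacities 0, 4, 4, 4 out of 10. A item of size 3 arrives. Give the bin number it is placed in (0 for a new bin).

Bins with room: bin 2 (4), bin 3 (4), bin 4 (4).
The first with room is bin 2.

2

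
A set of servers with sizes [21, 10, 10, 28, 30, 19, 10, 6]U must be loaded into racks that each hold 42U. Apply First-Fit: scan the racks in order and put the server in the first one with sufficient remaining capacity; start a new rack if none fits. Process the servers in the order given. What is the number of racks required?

21U → rack 1 (remaining 21U)
10U → rack 1 (remaining 11U)
10U → rack 1 (remaining 1U)
28U → rack 2 (remaining 14U)
30U → rack 3 (remaining 12U)
19U → rack 4 (remaining 23U)
10U → rack 2 (remaining 4U)
6U → rack 3 (remaining 6U)
Final racks: [21,10,10] [28,10] [30,6] [19].

4 racks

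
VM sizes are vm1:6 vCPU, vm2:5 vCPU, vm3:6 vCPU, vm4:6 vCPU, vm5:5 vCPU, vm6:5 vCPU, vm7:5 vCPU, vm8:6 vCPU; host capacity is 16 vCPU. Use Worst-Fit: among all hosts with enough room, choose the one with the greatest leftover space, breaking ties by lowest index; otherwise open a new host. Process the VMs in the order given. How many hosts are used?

host 1: place vm1 (6 vCPU), 10 vCPU left
host 1: place vm2 (5 vCPU), 5 vCPU left
host 2: place vm3 (6 vCPU), 10 vCPU left
host 2: place vm4 (6 vCPU), 4 vCPU left
host 1: place vm5 (5 vCPU), 0 vCPU left
host 3: place vm6 (5 vCPU), 11 vCPU left
host 3: place vm7 (5 vCPU), 6 vCPU left
host 3: place vm8 (6 vCPU), 0 vCPU left

3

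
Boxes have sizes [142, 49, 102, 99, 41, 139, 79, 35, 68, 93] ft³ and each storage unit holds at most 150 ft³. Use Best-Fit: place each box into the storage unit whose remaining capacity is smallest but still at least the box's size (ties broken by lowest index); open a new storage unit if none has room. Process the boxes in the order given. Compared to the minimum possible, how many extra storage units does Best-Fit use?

1

Best-Fit: [142] [49,99] [102,41] [139] [79,35] [68] [93] → 7 storage units.
Total size 847 ft³; any packing needs at least ⌈847/150⌉ = 6 storage units.
An optimal packing achieves that bound: [142] [139] [102,41] [99,49] [93,35] [79,68] → 6 storage units.
Excess: 7 − 6 = 1.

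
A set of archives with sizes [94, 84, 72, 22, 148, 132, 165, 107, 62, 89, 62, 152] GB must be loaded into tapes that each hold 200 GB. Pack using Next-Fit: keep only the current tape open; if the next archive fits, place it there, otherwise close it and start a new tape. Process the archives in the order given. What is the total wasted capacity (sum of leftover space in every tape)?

94 GB → tape 1 (remaining 106 GB)
84 GB → tape 1 (remaining 22 GB)
72 GB → tape 2 (remaining 128 GB)
22 GB → tape 2 (remaining 106 GB)
148 GB → tape 3 (remaining 52 GB)
132 GB → tape 4 (remaining 68 GB)
165 GB → tape 5 (remaining 35 GB)
107 GB → tape 6 (remaining 93 GB)
62 GB → tape 6 (remaining 31 GB)
89 GB → tape 7 (remaining 111 GB)
62 GB → tape 7 (remaining 49 GB)
152 GB → tape 8 (remaining 48 GB)
8 tapes × 200 GB = 1600 GB; used 1189 GB; unused 411 GB.

411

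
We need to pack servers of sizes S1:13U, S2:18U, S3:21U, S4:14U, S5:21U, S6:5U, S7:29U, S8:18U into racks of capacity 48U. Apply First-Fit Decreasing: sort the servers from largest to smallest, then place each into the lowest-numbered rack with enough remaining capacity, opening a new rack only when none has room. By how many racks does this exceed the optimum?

0

First-Fit Decreasing: [29,18] [21,21,5] [18,14,13] → 3 racks.
Total size 139U; any packing needs at least ⌈139/48⌉ = 3 racks.
So 3 is already optimal.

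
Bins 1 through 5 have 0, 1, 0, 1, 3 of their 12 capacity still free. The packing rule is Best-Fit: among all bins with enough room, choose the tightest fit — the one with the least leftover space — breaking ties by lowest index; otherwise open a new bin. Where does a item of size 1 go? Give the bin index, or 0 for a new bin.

2

Bins with room: bin 2 (1), bin 4 (1), bin 5 (3).
Tightest fit is bin 2 with 1 free.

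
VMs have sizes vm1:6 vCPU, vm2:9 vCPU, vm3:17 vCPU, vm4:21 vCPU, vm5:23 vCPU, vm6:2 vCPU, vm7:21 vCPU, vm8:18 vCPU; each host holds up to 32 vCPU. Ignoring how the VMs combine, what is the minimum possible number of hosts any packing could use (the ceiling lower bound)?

Total size = 6 + 9 + 17 + 21 + 23 + 2 + 21 + 18 = 117 vCPU.
⌈117 / 32⌉ = 4.

4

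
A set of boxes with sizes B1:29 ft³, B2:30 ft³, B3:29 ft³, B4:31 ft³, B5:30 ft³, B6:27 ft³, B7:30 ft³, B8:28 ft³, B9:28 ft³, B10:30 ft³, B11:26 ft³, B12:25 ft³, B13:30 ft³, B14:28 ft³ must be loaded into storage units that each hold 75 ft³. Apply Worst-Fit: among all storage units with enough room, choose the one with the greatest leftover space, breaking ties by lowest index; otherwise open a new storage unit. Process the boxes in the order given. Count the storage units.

Put B1 (29 ft³) in storage unit 1; 46 ft³ remain.
Put B2 (30 ft³) in storage unit 1; 16 ft³ remain.
Put B3 (29 ft³) in storage unit 2; 46 ft³ remain.
Put B4 (31 ft³) in storage unit 2; 15 ft³ remain.
Put B5 (30 ft³) in storage unit 3; 45 ft³ remain.
Put B6 (27 ft³) in storage unit 3; 18 ft³ remain.
Put B7 (30 ft³) in storage unit 4; 45 ft³ remain.
Put B8 (28 ft³) in storage unit 4; 17 ft³ remain.
Put B9 (28 ft³) in storage unit 5; 47 ft³ remain.
Put B10 (30 ft³) in storage unit 5; 17 ft³ remain.
Put B11 (26 ft³) in storage unit 6; 49 ft³ remain.
Put B12 (25 ft³) in storage unit 6; 24 ft³ remain.
Put B13 (30 ft³) in storage unit 7; 45 ft³ remain.
Put B14 (28 ft³) in storage unit 7; 17 ft³ remain.
Final storage units: [29,30] [29,31] [30,27] [30,28] [28,30] [26,25] [30,28].

7 storage units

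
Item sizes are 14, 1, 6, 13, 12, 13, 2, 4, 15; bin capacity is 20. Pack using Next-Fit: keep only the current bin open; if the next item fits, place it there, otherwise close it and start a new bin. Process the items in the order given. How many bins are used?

5

14 → bin 1 (remaining 6)
1 → bin 1 (remaining 5)
6 → bin 2 (remaining 14)
13 → bin 2 (remaining 1)
12 → bin 3 (remaining 8)
13 → bin 4 (remaining 7)
2 → bin 4 (remaining 5)
4 → bin 4 (remaining 1)
15 → bin 5 (remaining 5)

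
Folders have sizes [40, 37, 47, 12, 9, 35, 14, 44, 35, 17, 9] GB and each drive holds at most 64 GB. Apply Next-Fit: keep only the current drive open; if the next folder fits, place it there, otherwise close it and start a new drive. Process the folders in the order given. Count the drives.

40 GB → drive 1 (remaining 24 GB)
37 GB → drive 2 (remaining 27 GB)
47 GB → drive 3 (remaining 17 GB)
12 GB → drive 3 (remaining 5 GB)
9 GB → drive 4 (remaining 55 GB)
35 GB → drive 4 (remaining 20 GB)
14 GB → drive 4 (remaining 6 GB)
44 GB → drive 5 (remaining 20 GB)
35 GB → drive 6 (remaining 29 GB)
17 GB → drive 6 (remaining 12 GB)
9 GB → drive 6 (remaining 3 GB)
Final drives: [40] [37] [47,12] [9,35,14] [44] [35,17,9].

6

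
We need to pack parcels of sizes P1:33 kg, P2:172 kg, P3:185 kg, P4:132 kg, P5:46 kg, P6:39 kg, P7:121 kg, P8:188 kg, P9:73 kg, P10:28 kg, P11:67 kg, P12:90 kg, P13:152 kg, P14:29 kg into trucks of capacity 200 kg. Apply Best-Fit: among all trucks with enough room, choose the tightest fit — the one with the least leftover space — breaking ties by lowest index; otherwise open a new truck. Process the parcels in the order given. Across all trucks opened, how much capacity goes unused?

P1 (33 kg) → truck 1 (remaining 167 kg)
P2 (172 kg) → truck 2 (remaining 28 kg)
P3 (185 kg) → truck 3 (remaining 15 kg)
P4 (132 kg) → truck 1 (remaining 35 kg)
P5 (46 kg) → truck 4 (remaining 154 kg)
P6 (39 kg) → truck 4 (remaining 115 kg)
P7 (121 kg) → truck 5 (remaining 79 kg)
P8 (188 kg) → truck 6 (remaining 12 kg)
P9 (73 kg) → truck 5 (remaining 6 kg)
P10 (28 kg) → truck 2 (remaining 0 kg)
P11 (67 kg) → truck 4 (remaining 48 kg)
P12 (90 kg) → truck 7 (remaining 110 kg)
P13 (152 kg) → truck 8 (remaining 48 kg)
P14 (29 kg) → truck 1 (remaining 6 kg)
8 trucks × 200 kg = 1600 kg; used 1355 kg; unused 245 kg.

245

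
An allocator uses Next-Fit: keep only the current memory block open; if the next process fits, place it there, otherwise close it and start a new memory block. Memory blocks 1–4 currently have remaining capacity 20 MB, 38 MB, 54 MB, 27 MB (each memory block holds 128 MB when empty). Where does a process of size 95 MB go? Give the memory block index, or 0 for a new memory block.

0

Next-Fit only looks at memory block 4, which has 27 MB free.
95 MB does not fit, so a new memory block is opened.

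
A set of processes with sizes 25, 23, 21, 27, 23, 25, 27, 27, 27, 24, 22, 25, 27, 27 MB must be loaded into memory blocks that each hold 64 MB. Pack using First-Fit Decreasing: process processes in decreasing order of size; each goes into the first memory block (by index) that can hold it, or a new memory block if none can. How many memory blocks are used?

7

Sorted descending: 27, 27, 27, 27, 27, 27, 25, 25, 25, 24, 23, 23, 22, 21.
memory block 1: place 27 MB, 37 MB left
memory block 1: place 27 MB, 10 MB left
memory block 2: place 27 MB, 37 MB left
memory block 2: place 27 MB, 10 MB left
memory block 3: place 27 MB, 37 MB left
memory block 3: place 27 MB, 10 MB left
memory block 4: place 25 MB, 39 MB left
memory block 4: place 25 MB, 14 MB left
memory block 5: place 25 MB, 39 MB left
memory block 5: place 24 MB, 15 MB left
memory block 6: place 23 MB, 41 MB left
memory block 6: place 23 MB, 18 MB left
memory block 7: place 22 MB, 42 MB left
memory block 7: place 21 MB, 21 MB left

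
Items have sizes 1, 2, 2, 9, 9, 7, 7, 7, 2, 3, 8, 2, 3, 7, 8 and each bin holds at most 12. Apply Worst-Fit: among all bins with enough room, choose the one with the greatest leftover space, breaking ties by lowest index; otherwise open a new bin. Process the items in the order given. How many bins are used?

8

bin 1: place 1, 11 left
bin 1: place 2, 9 left
bin 1: place 2, 7 left
bin 2: place 9, 3 left
bin 3: place 9, 3 left
bin 1: place 7, 0 left
bin 4: place 7, 5 left
bin 5: place 7, 5 left
bin 4: place 2, 3 left
bin 5: place 3, 2 left
bin 6: place 8, 4 left
bin 6: place 2, 2 left
bin 2: place 3, 0 left
bin 7: place 7, 5 left
bin 8: place 8, 4 left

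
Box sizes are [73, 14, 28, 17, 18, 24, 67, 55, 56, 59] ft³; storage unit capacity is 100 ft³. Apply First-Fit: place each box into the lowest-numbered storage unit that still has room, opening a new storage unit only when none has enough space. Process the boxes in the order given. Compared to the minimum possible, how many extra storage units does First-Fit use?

1

First-Fit: [73,14] [28,17,18,24] [67] [55] [56] [59] → 6 storage units.
Total size 411 ft³; any packing needs at least ⌈411/100⌉ = 5 storage units.
An optimal packing achieves that bound: [73,24] [67,28] [59,18,17] [56,14] [55] → 5 storage units.
Excess: 6 − 5 = 1.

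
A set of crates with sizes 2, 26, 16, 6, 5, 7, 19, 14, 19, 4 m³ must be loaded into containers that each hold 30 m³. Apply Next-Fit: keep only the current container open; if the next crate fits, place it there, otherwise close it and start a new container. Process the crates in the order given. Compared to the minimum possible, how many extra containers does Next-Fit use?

1

Next-Fit: [2,26] [16,6,5] [7,19] [14] [19,4] → 5 containers.
Total size 118 m³; any packing needs at least ⌈118/30⌉ = 4 containers.
An optimal packing achieves that bound: [26,4] [19,7,2] [19,6,5] [16,14] → 4 containers.
Excess: 5 − 4 = 1.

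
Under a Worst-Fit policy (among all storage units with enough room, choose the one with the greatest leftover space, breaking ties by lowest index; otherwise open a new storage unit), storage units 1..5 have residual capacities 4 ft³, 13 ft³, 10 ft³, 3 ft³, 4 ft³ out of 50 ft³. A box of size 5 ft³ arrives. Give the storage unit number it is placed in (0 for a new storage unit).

Storage units with room: storage unit 2 (13 ft³), storage unit 3 (10 ft³).
Most room is storage unit 2 with 13 ft³ free.

2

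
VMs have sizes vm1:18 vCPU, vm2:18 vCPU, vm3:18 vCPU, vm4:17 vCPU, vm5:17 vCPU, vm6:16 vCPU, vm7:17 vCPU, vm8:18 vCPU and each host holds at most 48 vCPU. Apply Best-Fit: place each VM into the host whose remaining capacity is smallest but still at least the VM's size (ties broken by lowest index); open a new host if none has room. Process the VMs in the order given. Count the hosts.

4

host 1: place vm1 (18 vCPU), 30 vCPU left
host 1: place vm2 (18 vCPU), 12 vCPU left
host 2: place vm3 (18 vCPU), 30 vCPU left
host 2: place vm4 (17 vCPU), 13 vCPU left
host 3: place vm5 (17 vCPU), 31 vCPU left
host 3: place vm6 (16 vCPU), 15 vCPU left
host 4: place vm7 (17 vCPU), 31 vCPU left
host 4: place vm8 (18 vCPU), 13 vCPU left
Final hosts: [18,18] [18,17] [17,16] [17,18].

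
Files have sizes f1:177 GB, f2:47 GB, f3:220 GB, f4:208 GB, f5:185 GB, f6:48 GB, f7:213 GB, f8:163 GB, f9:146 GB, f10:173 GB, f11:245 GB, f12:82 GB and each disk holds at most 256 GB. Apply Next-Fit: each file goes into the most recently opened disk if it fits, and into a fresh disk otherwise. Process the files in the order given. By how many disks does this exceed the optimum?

1

Next-Fit: [177,47] [220] [208] [185,48] [213] [163] [146] [173] [245] [82] → 10 disks.
9 files exceed 128 GB (half the capacity), and no two of those can share a disk, so at least 9 disks are needed.
An optimal packing achieves that bound: [245] [220] [213] [208,48] [185,47] [177] [173,82] [163] [146] → 9 disks.
Excess: 10 − 9 = 1.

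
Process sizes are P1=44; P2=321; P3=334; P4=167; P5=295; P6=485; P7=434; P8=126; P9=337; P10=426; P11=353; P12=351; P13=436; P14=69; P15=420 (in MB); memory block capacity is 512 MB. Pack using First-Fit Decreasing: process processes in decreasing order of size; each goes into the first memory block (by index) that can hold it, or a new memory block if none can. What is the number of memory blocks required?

11

Sorted descending: 485, 436, 434, 426, 420, 353, 351, 337, 334, 321, 295, 167, 126, 69, 44.
485 MB → memory block 1 (remaining 27 MB)
436 MB → memory block 2 (remaining 76 MB)
434 MB → memory block 3 (remaining 78 MB)
426 MB → memory block 4 (remaining 86 MB)
420 MB → memory block 5 (remaining 92 MB)
353 MB → memory block 6 (remaining 159 MB)
351 MB → memory block 7 (remaining 161 MB)
337 MB → memory block 8 (remaining 175 MB)
334 MB → memory block 9 (remaining 178 MB)
321 MB → memory block 10 (remaining 191 MB)
295 MB → memory block 11 (remaining 217 MB)
167 MB → memory block 8 (remaining 8 MB)
126 MB → memory block 6 (remaining 33 MB)
69 MB → memory block 2 (remaining 7 MB)
44 MB → memory block 3 (remaining 34 MB)
Final memory blocks: [485] [436,69] [434,44] [426] [420] [353,126] [351] [337,167] [334] [321] [295].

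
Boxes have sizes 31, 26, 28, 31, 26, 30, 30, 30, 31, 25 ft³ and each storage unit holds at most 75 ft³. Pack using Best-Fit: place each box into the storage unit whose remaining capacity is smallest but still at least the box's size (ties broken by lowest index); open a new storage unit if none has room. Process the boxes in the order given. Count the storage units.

Put 31 ft³ in storage unit 1; 44 ft³ remain.
Put 26 ft³ in storage unit 1; 18 ft³ remain.
Put 28 ft³ in storage unit 2; 47 ft³ remain.
Put 31 ft³ in storage unit 2; 16 ft³ remain.
Put 26 ft³ in storage unit 3; 49 ft³ remain.
Put 30 ft³ in storage unit 3; 19 ft³ remain.
Put 30 ft³ in storage unit 4; 45 ft³ remain.
Put 30 ft³ in storage unit 4; 15 ft³ remain.
Put 31 ft³ in storage unit 5; 44 ft³ remain.
Put 25 ft³ in storage unit 5; 19 ft³ remain.
Final storage units: [31,26] [28,31] [26,30] [30,30] [31,25].

5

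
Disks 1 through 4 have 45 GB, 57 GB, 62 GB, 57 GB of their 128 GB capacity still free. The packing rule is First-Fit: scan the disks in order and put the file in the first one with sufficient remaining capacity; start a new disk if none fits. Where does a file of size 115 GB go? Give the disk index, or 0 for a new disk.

No disk has ≥ 115 GB free, so a new disk is opened.

0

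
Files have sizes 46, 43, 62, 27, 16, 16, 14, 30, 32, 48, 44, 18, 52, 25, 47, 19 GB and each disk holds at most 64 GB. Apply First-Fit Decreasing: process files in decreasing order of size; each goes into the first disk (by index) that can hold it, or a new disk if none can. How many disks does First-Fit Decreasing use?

9

Sorted descending: 62, 52, 48, 47, 46, 44, 43, 32, 30, 27, 25, 19, 18, 16, 16, 14.
62 GB → disk 1 (remaining 2 GB)
52 GB → disk 2 (remaining 12 GB)
48 GB → disk 3 (remaining 16 GB)
47 GB → disk 4 (remaining 17 GB)
46 GB → disk 5 (remaining 18 GB)
44 GB → disk 6 (remaining 20 GB)
43 GB → disk 7 (remaining 21 GB)
32 GB → disk 8 (remaining 32 GB)
30 GB → disk 8 (remaining 2 GB)
27 GB → disk 9 (remaining 37 GB)
25 GB → disk 9 (remaining 12 GB)
19 GB → disk 6 (remaining 1 GB)
18 GB → disk 5 (remaining 0 GB)
16 GB → disk 3 (remaining 0 GB)
16 GB → disk 4 (remaining 1 GB)
14 GB → disk 7 (remaining 7 GB)
Final disks: [62] [52] [48,16] [47,16] [46,18] [44,19] [43,14] [32,30] [27,25].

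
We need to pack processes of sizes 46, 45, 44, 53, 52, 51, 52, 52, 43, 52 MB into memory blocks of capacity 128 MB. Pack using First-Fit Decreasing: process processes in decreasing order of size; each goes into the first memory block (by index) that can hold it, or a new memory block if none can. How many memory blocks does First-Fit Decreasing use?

5 memory blocks

Sorted descending: 53, 52, 52, 52, 52, 51, 46, 45, 44, 43.
53 MB → memory block 1 (remaining 75 MB)
52 MB → memory block 1 (remaining 23 MB)
52 MB → memory block 2 (remaining 76 MB)
52 MB → memory block 2 (remaining 24 MB)
52 MB → memory block 3 (remaining 76 MB)
51 MB → memory block 3 (remaining 25 MB)
46 MB → memory block 4 (remaining 82 MB)
45 MB → memory block 4 (remaining 37 MB)
44 MB → memory block 5 (remaining 84 MB)
43 MB → memory block 5 (remaining 41 MB)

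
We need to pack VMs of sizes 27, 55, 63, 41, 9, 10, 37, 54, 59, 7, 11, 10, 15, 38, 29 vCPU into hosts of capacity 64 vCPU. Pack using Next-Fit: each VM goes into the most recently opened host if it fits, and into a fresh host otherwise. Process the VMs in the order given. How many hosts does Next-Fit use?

10 hosts

27 vCPU → host 1 (remaining 37 vCPU)
55 vCPU → host 2 (remaining 9 vCPU)
63 vCPU → host 3 (remaining 1 vCPU)
41 vCPU → host 4 (remaining 23 vCPU)
9 vCPU → host 4 (remaining 14 vCPU)
10 vCPU → host 4 (remaining 4 vCPU)
37 vCPU → host 5 (remaining 27 vCPU)
54 vCPU → host 6 (remaining 10 vCPU)
59 vCPU → host 7 (remaining 5 vCPU)
7 vCPU → host 8 (remaining 57 vCPU)
11 vCPU → host 8 (remaining 46 vCPU)
10 vCPU → host 8 (remaining 36 vCPU)
15 vCPU → host 8 (remaining 21 vCPU)
38 vCPU → host 9 (remaining 26 vCPU)
29 vCPU → host 10 (remaining 35 vCPU)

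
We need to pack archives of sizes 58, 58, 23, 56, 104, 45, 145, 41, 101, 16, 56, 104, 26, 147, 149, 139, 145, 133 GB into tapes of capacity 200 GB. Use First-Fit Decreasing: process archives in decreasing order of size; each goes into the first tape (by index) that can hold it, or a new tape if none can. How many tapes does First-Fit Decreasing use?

9

Sorted descending: 149, 147, 145, 145, 139, 133, 104, 104, 101, 58, 58, 56, 56, 45, 41, 26, 23, 16.
tape 1: place 149 GB, 51 GB left
tape 2: place 147 GB, 53 GB left
tape 3: place 145 GB, 55 GB left
tape 4: place 145 GB, 55 GB left
tape 5: place 139 GB, 61 GB left
tape 6: place 133 GB, 67 GB left
tape 7: place 104 GB, 96 GB left
tape 8: place 104 GB, 96 GB left
tape 9: place 101 GB, 99 GB left
tape 5: place 58 GB, 3 GB left
tape 6: place 58 GB, 9 GB left
tape 7: place 56 GB, 40 GB left
tape 8: place 56 GB, 40 GB left
tape 1: place 45 GB, 6 GB left
tape 2: place 41 GB, 12 GB left
tape 3: place 26 GB, 29 GB left
tape 3: place 23 GB, 6 GB left
tape 4: place 16 GB, 39 GB left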